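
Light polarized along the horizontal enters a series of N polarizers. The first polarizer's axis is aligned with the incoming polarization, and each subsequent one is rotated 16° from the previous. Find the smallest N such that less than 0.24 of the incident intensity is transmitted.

N = 20

First polarizer is aligned with the polarization: full transmission.
Each further stage multiplies by cos²(16°) = 0.924.
After N polarizers: T = 0.924^(N−1). Require T < 0.24 ⇒ N−1 > ln(0.24)/ln(0.924) = 18.06, so N−1 ≥ 19 and N = 20.
Check: N=20 gives T = 0.2228 < 0.24; N=19 gives T = 0.2412.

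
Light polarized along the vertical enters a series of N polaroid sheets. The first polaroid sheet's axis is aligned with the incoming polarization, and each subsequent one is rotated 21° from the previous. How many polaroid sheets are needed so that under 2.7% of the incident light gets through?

N = 28

First polarizer is aligned with the polarization: full transmission.
Each further stage multiplies by cos²(21°) = 0.8716.
After N polarizers: T = 0.8716^(N−1). Require T < 0.027 ⇒ N−1 > ln(0.027)/ln(0.8716) = 26.28, so N−1 ≥ 27 and N = 28.
Check: N=28 gives T = 0.02445 < 0.027; N=27 gives T = 0.02805.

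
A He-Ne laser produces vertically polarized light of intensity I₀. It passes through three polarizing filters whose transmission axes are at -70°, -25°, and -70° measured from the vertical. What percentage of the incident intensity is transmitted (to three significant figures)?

≈ 2.92%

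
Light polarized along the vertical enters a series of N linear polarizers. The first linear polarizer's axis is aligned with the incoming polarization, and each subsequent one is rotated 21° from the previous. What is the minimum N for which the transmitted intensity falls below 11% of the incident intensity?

N = 18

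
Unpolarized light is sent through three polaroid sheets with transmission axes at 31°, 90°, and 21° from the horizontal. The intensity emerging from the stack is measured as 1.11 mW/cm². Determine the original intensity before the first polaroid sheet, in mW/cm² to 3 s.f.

I₀ ≈ 65.2 mW/cm²

Unpolarized light through the first polarizer → I₁ = ½ I₀, now polarized at 31°.
I₂ = I₁ cos²(90° − 31°) = 0.5 I₀ · cos²(59°) = 0.1326 I₀.
I₃ = I₂ cos²(21° − 90°) = 0.1326 I₀ · cos²(69°) = 0.01703 I₀.
So 1.11 mW/cm² = 0.01703 I₀, giving I₀ = 1.11/0.01703 = 65.17 mW/cm².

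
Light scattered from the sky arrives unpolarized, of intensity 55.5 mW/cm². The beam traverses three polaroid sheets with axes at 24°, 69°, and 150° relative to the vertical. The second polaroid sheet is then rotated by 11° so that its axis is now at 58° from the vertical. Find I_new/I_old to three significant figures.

Before rotation:
Unpolarized light through the first polarizer → I₁ = ½ I₀, now polarized at 24°.
I₂ = I₁ cos²(69° − 24°) = 0.5 I₀ · cos²(45°) = 0.25 I₀.
I₃ = I₂ cos²(150° − 69°) = 0.25 I₀ · cos²(81°) = 0.006118 I₀.
After rotation:
Unpolarized light through the first polarizer → I₁ = ½ I₀, now polarized at 24°.
I₂ = I₁ cos²(58° − 24°) = 0.5 I₀ · cos²(34°) = 0.3437 I₀.
Angle between axes 2 and 3: 88°. I₃ = 0.3437 I₀ · cos²(88°) = 0.0004186 I₀.
Ratio = 0.0004186 / 0.006118 = 0.06842.

I_new/I_old ≈ 0.0684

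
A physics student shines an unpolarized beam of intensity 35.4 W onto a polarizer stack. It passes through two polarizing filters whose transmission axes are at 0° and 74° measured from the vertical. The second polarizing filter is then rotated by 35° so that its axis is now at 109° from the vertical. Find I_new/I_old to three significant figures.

I_new/I_old ≈ 1.40

Before rotation:
Unpolarized light through the first polarizer → I₁ = ½ I₀, now polarized at 0°.
I₂ = I₁ cos²(74° − 0°) = 0.5 I₀ · cos²(74°) = 0.03799 I₀.
After rotation:
Unpolarized light through the first polarizer → I₁ = ½ I₀, now polarized at 0°.
Angle between axes 1 and 2: 71°. I₂ = 0.5 I₀ · cos²(71°) = 0.053 I₀.
Ratio = 0.053 / 0.03799 = 1.395.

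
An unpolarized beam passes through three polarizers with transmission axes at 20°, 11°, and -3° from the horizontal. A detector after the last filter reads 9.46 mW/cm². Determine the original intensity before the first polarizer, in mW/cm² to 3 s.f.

I₀ ≈ 20.6 mW/cm²

Unpolarized light through the first polarizer → I₁ = ½ I₀, now polarized at 20°.
I₂ = I₁ cos²(11° − 20°) = 0.5 I₀ · cos²(9°) = 0.4878 I₀.
I₃ = I₂ cos²(-3° − 11°) = 0.4878 I₀ · cos²(14°) = 0.4592 I₀.
So 9.46 mW/cm² = 0.4592 I₀, giving I₀ = 9.46/0.4592 = 20.6 mW/cm².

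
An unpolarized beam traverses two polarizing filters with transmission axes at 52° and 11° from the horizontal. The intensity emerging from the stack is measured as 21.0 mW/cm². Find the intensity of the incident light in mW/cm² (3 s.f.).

I₀ ≈ 73.7 mW/cm²

Unpolarized light through the first polarizer → I₁ = ½ I₀, now polarized at 52°.
I₂ = I₁ cos²(11° − 52°) = 0.5 I₀ · cos²(41°) = 0.2848 I₀.
So 21.0 mW/cm² = 0.2848 I₀, giving I₀ = 21.0/0.2848 = 73.74 mW/cm².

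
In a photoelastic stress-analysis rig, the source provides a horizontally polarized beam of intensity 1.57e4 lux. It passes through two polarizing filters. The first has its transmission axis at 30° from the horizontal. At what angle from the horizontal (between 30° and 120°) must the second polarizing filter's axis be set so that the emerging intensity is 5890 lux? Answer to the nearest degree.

θ ≈ 75°

I₁ = I₀ cos²(30° − 0°) = I₀ cos²(30°) = 0.75 I₀.
Target fraction: 5890 / 1.57e4 lux = 0.3752 of I₀.
Need I₂/I₀ = 0.3752, so cos²(θ − 30°) = 0.3752 / 0.75 = 0.5002.
θ − 30° = arccos(√0.5002) = 45.0°, giving θ ≈ 30 + 45.0 = 75.0°.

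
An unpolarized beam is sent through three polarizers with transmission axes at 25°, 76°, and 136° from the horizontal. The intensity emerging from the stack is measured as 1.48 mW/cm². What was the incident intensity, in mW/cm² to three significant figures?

Unpolarized light through the first polarizer → I₁ = ½ I₀, now polarized at 25°.
I₂ = I₁ cos²(76° − 25°) = 0.5 I₀ · cos²(51°) = 0.198 I₀.
I₃ = I₂ cos²(136° − 76°) = 0.198 I₀ · cos²(60°) = 0.04951 I₀.
So 1.48 mW/cm² = 0.04951 I₀, giving I₀ = 1.48/0.04951 = 29.9 mW/cm².

I₀ ≈ 29.9 mW/cm²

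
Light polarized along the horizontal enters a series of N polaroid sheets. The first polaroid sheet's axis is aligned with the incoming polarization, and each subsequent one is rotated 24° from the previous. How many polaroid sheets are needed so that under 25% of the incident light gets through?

First polarizer is aligned with the polarization: full transmission.
Each further stage multiplies by cos²(24°) = 0.8346.
After N polarizers: T = 0.8346^(N−1). Require T < 0.25 ⇒ N−1 > ln(0.25)/ln(0.8346) = 7.67, so N−1 ≥ 8 and N = 9.
Check: N=9 gives T = 0.2353 < 0.25; N=8 gives T = 0.282.

N = 9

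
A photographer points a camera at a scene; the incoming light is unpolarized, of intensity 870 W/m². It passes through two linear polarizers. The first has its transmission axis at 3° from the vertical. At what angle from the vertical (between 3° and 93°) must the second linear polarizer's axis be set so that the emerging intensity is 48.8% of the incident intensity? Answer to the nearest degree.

Unpolarized light through the first polarizer → I₁ = ½ I₀, now polarized at 3°.
Need I₂/I₀ = 0.488, so cos²(θ − 3°) = 0.488 / 0.5 = 0.976.
θ − 3° = arccos(√0.976) = 8.9°, giving θ ≈ 3 + 8.9 = 11.9°.

θ ≈ 12°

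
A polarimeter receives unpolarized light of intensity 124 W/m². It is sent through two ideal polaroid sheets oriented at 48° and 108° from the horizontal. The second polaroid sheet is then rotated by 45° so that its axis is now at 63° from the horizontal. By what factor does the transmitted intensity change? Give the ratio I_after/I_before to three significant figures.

I_new/I_old ≈ 3.73

Before rotation:
Unpolarized light through the first polarizer → I₁ = ½ I₀, now polarized at 48°.
I₂ = I₁ cos²(108° − 48°) = 0.5 I₀ · cos²(60°) = 0.125 I₀.
After rotation:
Unpolarized light through the first polarizer → I₁ = ½ I₀, now polarized at 48°.
I₂ = I₁ cos²(63° − 48°) = 0.5 I₀ · cos²(15°) = 0.4665 I₀.
Ratio = 0.4665 / 0.125 = 3.732.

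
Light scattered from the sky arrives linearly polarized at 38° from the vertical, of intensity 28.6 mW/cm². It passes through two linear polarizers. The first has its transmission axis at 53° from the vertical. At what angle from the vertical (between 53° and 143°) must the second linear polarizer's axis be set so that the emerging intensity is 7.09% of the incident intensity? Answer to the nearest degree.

θ ≈ 127°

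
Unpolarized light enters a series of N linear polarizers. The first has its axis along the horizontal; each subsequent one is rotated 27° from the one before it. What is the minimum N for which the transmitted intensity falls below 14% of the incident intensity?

First polarizer halves the unpolarized light: factor 1/2.
Each further stage multiplies by cos²(27°) = 0.7939.
After N polarizers: T = 0.5·0.7939^(N−1). Require T < 0.14 ⇒ N−1 > ln(0.14/0.5)/ln(0.7939) = 5.52, so N−1 ≥ 6 and N = 7.
Check: N=7 gives T = 0.1252 < 0.14; N=6 gives T = 0.1577.

N = 7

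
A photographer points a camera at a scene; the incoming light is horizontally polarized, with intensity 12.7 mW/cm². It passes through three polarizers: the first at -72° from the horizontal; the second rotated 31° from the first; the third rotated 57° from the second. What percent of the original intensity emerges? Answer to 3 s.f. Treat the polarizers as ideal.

≈ 2.08%

By Malus's law, I₁ = 12.7 mW/cm² · cos²(72°) = 1.213 mW/cm².
I₂ = I₁ · cos²(31°) = 1.213 · 0.7347 = 0.891 mW/cm².
I₃ = I₂ · cos²(57°) = 0.891 · 0.2966 = 0.2643 mW/cm².
That is 2.081% of the incident intensity.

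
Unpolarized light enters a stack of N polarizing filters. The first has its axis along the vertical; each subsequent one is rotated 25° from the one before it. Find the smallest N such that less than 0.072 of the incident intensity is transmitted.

First polarizer halves the unpolarized light: factor 1/2.
Each further stage multiplies by cos²(25°) = 0.8214.
After N polarizers: T = 0.5·0.8214^(N−1). Require T < 0.072 ⇒ N−1 > ln(0.072/0.5)/ln(0.8214) = 9.85, so N−1 ≥ 10 and N = 11.
Check: N=11 gives T = 0.0699 < 0.072; N=10 gives T = 0.0851.

N = 11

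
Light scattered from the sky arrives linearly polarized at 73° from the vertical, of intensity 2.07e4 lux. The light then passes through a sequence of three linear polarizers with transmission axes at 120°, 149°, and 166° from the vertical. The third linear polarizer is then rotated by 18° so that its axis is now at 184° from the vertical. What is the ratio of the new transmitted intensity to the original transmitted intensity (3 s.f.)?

Before rotation:
I₁ = I₀ cos²(120° − 73°) = I₀ cos²(47°) = 0.4651 I₀.
I₂ = I₁ cos²(149° − 120°) = 0.4651 I₀ · cos²(29°) = 0.3558 I₀.
I₃ = I₂ cos²(166° − 149°) = 0.3558 I₀ · cos²(17°) = 0.3254 I₀.
After rotation:
I₁ = I₀ cos²(120° − 73°) = I₀ cos²(47°) = 0.4651 I₀.
I₂ = I₁ cos²(149° − 120°) = 0.4651 I₀ · cos²(29°) = 0.3558 I₀.
I₃ = I₂ cos²(184° − 149°) = 0.3558 I₀ · cos²(35°) = 0.2387 I₀.
Ratio = 0.2387 / 0.3254 = 0.7337.

I_new/I_old ≈ 0.734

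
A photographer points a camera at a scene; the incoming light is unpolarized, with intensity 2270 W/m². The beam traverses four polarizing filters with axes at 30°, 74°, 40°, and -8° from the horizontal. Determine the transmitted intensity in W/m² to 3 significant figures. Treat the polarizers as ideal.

Unpolarized light through the first polarizer → I₁ = 2270 W/m²/2 = 1135 W/m², polarized at 30°.
I₂ = I₁ · cos²(44°) = 1135 · 0.5174 = 587.3 W/m².
I₃ = I₂ · cos²(34°) = 587.3 · 0.6873 = 403.7 W/m².
I₄ = I₃ · cos²(48°) = 403.7 · 0.4477 = 180.7 W/m².

I ≈ 181 W/m²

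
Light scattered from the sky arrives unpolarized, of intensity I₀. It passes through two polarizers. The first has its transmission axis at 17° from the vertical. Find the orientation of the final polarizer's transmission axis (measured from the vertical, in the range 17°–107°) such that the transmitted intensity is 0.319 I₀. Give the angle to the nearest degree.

θ ≈ 54°

Unpolarized light through the first polarizer → I₁ = ½ I₀, now polarized at 17°.
Need I₂/I₀ = 0.319, so cos²(θ − 17°) = 0.319 / 0.5 = 0.638.
θ − 17° = arccos(√0.638) = 37.0°, giving θ ≈ 17 + 37.0 = 54.0°.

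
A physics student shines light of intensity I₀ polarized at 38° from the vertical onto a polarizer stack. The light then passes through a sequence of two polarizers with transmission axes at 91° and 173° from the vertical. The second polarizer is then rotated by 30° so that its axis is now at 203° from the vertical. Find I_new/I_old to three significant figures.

I_new/I_old ≈ 7.25

Before rotation:
I₁ = I₀ cos²(91° − 38°) = I₀ cos²(53°) = 0.3622 I₀.
I₂ = I₁ cos²(173° − 91°) = 0.3622 I₀ · cos²(82°) = 0.007015 I₀.
After rotation:
I₁ = I₀ cos²(91° − 38°) = I₀ cos²(53°) = 0.3622 I₀.
Angle between axes 1 and 2: 68°. I₂ = 0.3622 I₀ · cos²(68°) = 0.05082 I₀.
Ratio = 0.05082 / 0.007015 = 7.245.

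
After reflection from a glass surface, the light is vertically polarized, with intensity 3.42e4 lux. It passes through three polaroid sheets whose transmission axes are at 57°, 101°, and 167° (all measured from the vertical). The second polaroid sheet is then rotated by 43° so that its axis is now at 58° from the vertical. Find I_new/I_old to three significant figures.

Before rotation:
I₁ = I₀ cos²(57° − 0°) = I₀ cos²(57°) = 0.2966 I₀.
I₂ = I₁ cos²(101° − 57°) = 0.2966 I₀ · cos²(44°) = 0.1535 I₀.
I₃ = I₂ cos²(167° − 101°) = 0.1535 I₀ · cos²(66°) = 0.02539 I₀.
After rotation:
I₁ = I₀ cos²(57° − 0°) = I₀ cos²(57°) = 0.2966 I₀.
I₂ = I₁ cos²(58° − 57°) = 0.2966 I₀ · cos²(1°) = 0.2965 I₀.
Angle between axes 2 and 3: 71°. I₃ = 0.2965 I₀ · cos²(71°) = 0.03143 I₀.
Ratio = 0.03143 / 0.02539 = 1.238.

I_new/I_old ≈ 1.24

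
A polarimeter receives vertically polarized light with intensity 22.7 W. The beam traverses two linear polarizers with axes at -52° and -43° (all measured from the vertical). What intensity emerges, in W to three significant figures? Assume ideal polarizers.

I ≈ 8.39 W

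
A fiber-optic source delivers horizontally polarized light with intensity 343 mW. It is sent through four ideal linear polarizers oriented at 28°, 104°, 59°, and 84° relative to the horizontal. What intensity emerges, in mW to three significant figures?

I₁ = 343 mW · cos²(28°) = 267.4 mW.
I₂ = I₁ · cos²(76°) = 267.4 · 0.05853 = 15.65 mW.
I₃ = I₂ · cos²(45°) = 15.65 · 0.5 = 7.825 mW.
I₄ = I₃ · cos²(25°) = 7.825 · 0.8214 = 6.427 mW.

I ≈ 6.43 mW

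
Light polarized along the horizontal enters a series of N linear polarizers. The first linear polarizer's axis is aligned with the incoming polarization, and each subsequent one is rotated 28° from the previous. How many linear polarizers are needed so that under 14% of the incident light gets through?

N = 9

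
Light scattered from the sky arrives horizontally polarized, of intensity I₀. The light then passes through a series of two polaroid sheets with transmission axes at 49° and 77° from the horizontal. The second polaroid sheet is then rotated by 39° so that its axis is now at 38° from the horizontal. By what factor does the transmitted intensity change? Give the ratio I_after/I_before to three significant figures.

I_new/I_old ≈ 1.24

Before rotation:
By Malus's law, I₁ = I₀ cos²(49° − 0°) = I₀ cos²(49°) = 0.4304 I₀.
I₂ = I₁ cos²(77° − 49°) = 0.4304 I₀ · cos²(28°) = 0.3355 I₀.
After rotation:
I₁ = I₀ cos²(49° − 0°) = I₀ cos²(49°) = 0.4304 I₀.
I₂ = I₁ cos²(38° − 49°) = 0.4304 I₀ · cos²(11°) = 0.4147 I₀.
Ratio = 0.4147 / 0.3355 = 1.236.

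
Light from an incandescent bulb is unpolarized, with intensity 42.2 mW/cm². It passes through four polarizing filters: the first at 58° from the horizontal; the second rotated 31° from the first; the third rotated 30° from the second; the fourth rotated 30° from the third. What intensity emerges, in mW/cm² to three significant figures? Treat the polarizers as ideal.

I ≈ 8.72 mW/cm²

Unpolarized light through the first polarizer → I₁ = 42.2 mW/cm²/2 = 21.1 mW/cm², polarized at 58°.
I₂ = I₁ · cos²(31°) = 21.1 · 0.7347 = 15.5 mW/cm².
I₃ = I₂ · cos²(30°) = 15.5 · 0.75 = 11.63 mW/cm².
I₄ = I₃ · cos²(30°) = 11.63 · 0.75 = 8.72 mW/cm².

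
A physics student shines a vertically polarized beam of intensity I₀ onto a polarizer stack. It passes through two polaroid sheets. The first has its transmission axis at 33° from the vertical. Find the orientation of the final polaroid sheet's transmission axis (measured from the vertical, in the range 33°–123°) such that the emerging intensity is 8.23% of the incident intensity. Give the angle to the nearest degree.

By Malus's law, I₁ = I₀ cos²(33° − 0°) = I₀ cos²(33°) = 0.7034 I₀.
Need I₂/I₀ = 0.0823, so cos²(θ − 33°) = 0.0823 / 0.7034 = 0.117.
θ − 33° = arccos(√0.117) = 70.0°, giving θ ≈ 33 + 70.0 = 103.0°.

θ ≈ 103°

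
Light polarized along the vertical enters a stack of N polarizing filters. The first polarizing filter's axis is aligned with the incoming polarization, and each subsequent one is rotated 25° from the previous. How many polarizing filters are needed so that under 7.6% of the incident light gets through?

N = 15

First polarizer is aligned with the polarization: full transmission.
Each further stage multiplies by cos²(25°) = 0.8214.
After N polarizers: T = 0.8214^(N−1). Require T < 0.076 ⇒ N−1 > ln(0.076)/ln(0.8214) = 13.10, so N−1 ≥ 14 and N = 15.
Check: N=15 gives T = 0.06364 < 0.076; N=14 gives T = 0.07748.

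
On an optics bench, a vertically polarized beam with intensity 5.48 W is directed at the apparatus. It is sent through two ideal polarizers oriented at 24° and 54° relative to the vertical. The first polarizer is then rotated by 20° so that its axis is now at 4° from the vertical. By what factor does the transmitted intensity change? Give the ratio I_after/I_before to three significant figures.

I_new/I_old ≈ 0.657

Before rotation:
I₁ = I₀ cos²(24° − 0°) = I₀ cos²(24°) = 0.8346 I₀.
I₂ = I₁ cos²(54° − 24°) = 0.8346 I₀ · cos²(30°) = 0.6259 I₀.
After rotation:
I₁ = I₀ cos²(4° − 0°) = I₀ cos²(4°) = 0.9951 I₀.
I₂ = I₁ cos²(54° − 4°) = 0.9951 I₀ · cos²(50°) = 0.4112 I₀.
Ratio = 0.4112 / 0.6259 = 0.6569.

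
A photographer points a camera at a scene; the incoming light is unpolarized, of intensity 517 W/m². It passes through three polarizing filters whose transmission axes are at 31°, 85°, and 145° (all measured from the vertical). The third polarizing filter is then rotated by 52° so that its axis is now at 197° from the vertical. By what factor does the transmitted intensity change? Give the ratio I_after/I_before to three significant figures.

Before rotation:
Unpolarized light through the first polarizer → I₁ = ½ I₀, now polarized at 31°.
I₂ = I₁ cos²(85° − 31°) = 0.5 I₀ · cos²(54°) = 0.1727 I₀.
I₃ = I₂ cos²(145° − 85°) = 0.1727 I₀ · cos²(60°) = 0.04319 I₀.
After rotation:
Unpolarized light through the first polarizer → I₁ = ½ I₀, now polarized at 31°.
I₂ = I₁ cos²(85° − 31°) = 0.5 I₀ · cos²(54°) = 0.1727 I₀.
Angle between axes 2 and 3: 68°. I₃ = 0.1727 I₀ · cos²(68°) = 0.02424 I₀.
Ratio = 0.02424 / 0.04319 = 0.5613.

I_new/I_old ≈ 0.561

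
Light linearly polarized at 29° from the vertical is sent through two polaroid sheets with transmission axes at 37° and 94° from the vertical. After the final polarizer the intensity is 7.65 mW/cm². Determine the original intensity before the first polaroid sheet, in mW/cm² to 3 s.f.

I₁ = I₀ cos²(37° − 29°) = I₀ cos²(8°) = 0.9806 I₀.
I₂ = I₁ cos²(94° − 37°) = 0.9806 I₀ · cos²(57°) = 0.2909 I₀.
So 7.65 mW/cm² = 0.2909 I₀, giving I₀ = 7.65/0.2909 = 26.3 mW/cm².

I₀ ≈ 26.3 mW/cm²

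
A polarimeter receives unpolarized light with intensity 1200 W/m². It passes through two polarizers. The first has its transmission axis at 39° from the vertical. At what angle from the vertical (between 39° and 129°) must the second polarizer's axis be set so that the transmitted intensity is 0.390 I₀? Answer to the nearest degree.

θ ≈ 67°

Unpolarized light through the first polarizer → I₁ = ½ I₀, now polarized at 39°.
Need I₂/I₀ = 0.39, so cos²(θ − 39°) = 0.39 / 0.5 = 0.78.
θ − 39° = arccos(√0.78) = 28.0°, giving θ ≈ 39 + 28.0 = 67.0°.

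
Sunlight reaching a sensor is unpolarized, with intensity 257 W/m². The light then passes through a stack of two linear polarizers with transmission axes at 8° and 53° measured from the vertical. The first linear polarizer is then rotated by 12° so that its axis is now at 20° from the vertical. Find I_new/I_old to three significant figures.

I_new/I_old ≈ 1.41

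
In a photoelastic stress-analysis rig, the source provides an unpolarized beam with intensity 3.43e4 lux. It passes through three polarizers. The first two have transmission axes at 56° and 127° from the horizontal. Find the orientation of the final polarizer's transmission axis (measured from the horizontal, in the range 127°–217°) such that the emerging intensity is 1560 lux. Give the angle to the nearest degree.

θ ≈ 149°

Unpolarized light through the first polarizer → I₁ = ½ I₀, now polarized at 56°.
I₂ = I₁ cos²(127° − 56°) = 0.5 I₀ · cos²(71°) = 0.053 I₀.
Target fraction: 1560 / 3.43e4 lux = 0.04548 of I₀.
Need I₃/I₀ = 0.04548, so cos²(θ − 127°) = 0.04548 / 0.053 = 0.8582.
θ − 127° = arccos(√0.8582) = 22.1°, giving θ ≈ 127 + 22.1 = 149.1°.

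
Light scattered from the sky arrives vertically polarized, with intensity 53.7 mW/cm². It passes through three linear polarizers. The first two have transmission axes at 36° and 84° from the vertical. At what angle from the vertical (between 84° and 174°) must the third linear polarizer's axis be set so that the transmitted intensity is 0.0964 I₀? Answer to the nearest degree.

By Malus's law, I₁ = I₀ cos²(36° − 0°) = I₀ cos²(36°) = 0.6545 I₀.
I₂ = I₁ cos²(84° − 36°) = 0.6545 I₀ · cos²(48°) = 0.293 I₀.
Need I₃/I₀ = 0.0964, so cos²(θ − 84°) = 0.0964 / 0.293 = 0.329.
θ − 84° = arccos(√0.329) = 55.0°, giving θ ≈ 84 + 55.0 = 139.0°.

θ ≈ 139°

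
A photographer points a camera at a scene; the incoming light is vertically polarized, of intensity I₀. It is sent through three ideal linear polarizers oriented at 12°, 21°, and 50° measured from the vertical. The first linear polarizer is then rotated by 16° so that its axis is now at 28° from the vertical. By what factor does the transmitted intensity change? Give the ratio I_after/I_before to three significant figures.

Before rotation:
I₁ = I₀ cos²(12° − 0°) = I₀ cos²(12°) = 0.9568 I₀.
I₂ = I₁ cos²(21° − 12°) = 0.9568 I₀ · cos²(9°) = 0.9334 I₀.
I₃ = I₂ cos²(50° − 21°) = 0.9334 I₀ · cos²(29°) = 0.714 I₀.
After rotation:
I₁ = I₀ cos²(28° − 0°) = I₀ cos²(28°) = 0.7796 I₀.
I₂ = I₁ cos²(21° − 28°) = 0.7796 I₀ · cos²(7°) = 0.768 I₀.
I₃ = I₂ cos²(50° − 21°) = 0.768 I₀ · cos²(29°) = 0.5875 I₀.
Ratio = 0.5875 / 0.714 = 0.8229.

I_new/I_old ≈ 0.823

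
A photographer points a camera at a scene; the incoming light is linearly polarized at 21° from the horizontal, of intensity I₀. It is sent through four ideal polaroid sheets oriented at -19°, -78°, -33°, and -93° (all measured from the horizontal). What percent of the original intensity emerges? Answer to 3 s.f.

By Malus's law, I₁ = I₀ cos²(-19° − 21°) = I₀ cos²(40°) = 0.5868 I₀.
I₂ = I₁ cos²(-78° + 19°) = 0.5868 I₀ · cos²(59°) = 0.1557 I₀.
I₃ = I₂ cos²(-33° + 78°) = 0.1557 I₀ · cos²(45°) = 0.07783 I₀.
I₄ = I₃ cos²(-93° + 33°) = 0.07783 I₀ · cos²(60°) = 0.01946 I₀.
That is 1.946% of the incident intensity.

≈ 1.95%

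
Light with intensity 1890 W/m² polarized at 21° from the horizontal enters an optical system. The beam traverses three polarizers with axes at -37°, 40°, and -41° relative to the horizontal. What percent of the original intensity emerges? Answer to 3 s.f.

≈ 0.0348%

I₁ = 1890 W/m² · cos²(58°) = 530.7 W/m².
I₂ = I₁ · cos²(77°) = 530.7 · 0.0506 = 26.86 W/m².
I₃ = I₂ · cos²(81°) = 26.86 · 0.02447 = 0.6572 W/m².
That is 0.03477% of the incident intensity.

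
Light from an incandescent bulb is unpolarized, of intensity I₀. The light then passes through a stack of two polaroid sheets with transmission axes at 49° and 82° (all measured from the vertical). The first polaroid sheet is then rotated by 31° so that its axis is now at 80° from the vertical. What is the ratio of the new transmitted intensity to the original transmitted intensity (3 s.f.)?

Before rotation:
Unpolarized light through the first polarizer → I₁ = ½ I₀, now polarized at 49°.
I₂ = I₁ cos²(82° − 49°) = 0.5 I₀ · cos²(33°) = 0.3517 I₀.
After rotation:
Unpolarized light through the first polarizer → I₁ = ½ I₀, now polarized at 80°.
I₂ = I₁ cos²(82° − 80°) = 0.5 I₀ · cos²(2°) = 0.4994 I₀.
Ratio = 0.4994 / 0.3517 = 1.42.

I_new/I_old ≈ 1.42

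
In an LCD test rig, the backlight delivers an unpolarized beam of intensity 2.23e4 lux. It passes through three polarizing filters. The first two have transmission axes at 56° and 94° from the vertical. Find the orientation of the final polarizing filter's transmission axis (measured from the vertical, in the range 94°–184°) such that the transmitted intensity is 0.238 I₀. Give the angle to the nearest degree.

θ ≈ 123°

Unpolarized light through the first polarizer → I₁ = ½ I₀, now polarized at 56°.
I₂ = I₁ cos²(94° − 56°) = 0.5 I₀ · cos²(38°) = 0.3105 I₀.
Need I₃/I₀ = 0.238, so cos²(θ − 94°) = 0.238 / 0.3105 = 0.7666.
θ − 94° = arccos(√0.7666) = 28.9°, giving θ ≈ 94 + 28.9 = 122.9°.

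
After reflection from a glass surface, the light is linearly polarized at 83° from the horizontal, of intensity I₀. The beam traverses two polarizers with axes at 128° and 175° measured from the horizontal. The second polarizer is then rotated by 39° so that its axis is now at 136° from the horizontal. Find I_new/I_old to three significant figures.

I_new/I_old ≈ 2.11

Before rotation:
I₁ = I₀ cos²(128° − 83°) = I₀ cos²(45°) = 0.5 I₀.
I₂ = I₁ cos²(175° − 128°) = 0.5 I₀ · cos²(47°) = 0.2326 I₀.
After rotation:
I₁ = I₀ cos²(128° − 83°) = I₀ cos²(45°) = 0.5 I₀.
I₂ = I₁ cos²(136° − 128°) = 0.5 I₀ · cos²(8°) = 0.4903 I₀.
Ratio = 0.4903 / 0.2326 = 2.108.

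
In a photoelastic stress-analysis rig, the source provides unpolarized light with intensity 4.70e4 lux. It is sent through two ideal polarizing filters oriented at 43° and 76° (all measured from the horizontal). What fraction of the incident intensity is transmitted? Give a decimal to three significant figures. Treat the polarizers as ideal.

I/I₀ ≈ 0.352

Unpolarized light through the first polarizer → I₁ = 4.70e4 lux/2 = 2.35e+04 lux, polarized at 43°.
I₂ = I₁ · cos²(33°) = 2.35e+04 · 0.7034 = 1.653e+04 lux.
Transmitted fraction = 0.3517.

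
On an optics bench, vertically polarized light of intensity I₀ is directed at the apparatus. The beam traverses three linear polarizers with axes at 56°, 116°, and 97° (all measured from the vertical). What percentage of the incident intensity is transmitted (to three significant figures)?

≈ 6.99%

I₁ = I₀ cos²(56° − 0°) = I₀ cos²(56°) = 0.3127 I₀.
I₂ = I₁ cos²(116° − 56°) = 0.3127 I₀ · cos²(60°) = 0.07817 I₀.
I₃ = I₂ cos²(97° − 116°) = 0.07817 I₀ · cos²(19°) = 0.06989 I₀.
That is 6.989% of the incident intensity.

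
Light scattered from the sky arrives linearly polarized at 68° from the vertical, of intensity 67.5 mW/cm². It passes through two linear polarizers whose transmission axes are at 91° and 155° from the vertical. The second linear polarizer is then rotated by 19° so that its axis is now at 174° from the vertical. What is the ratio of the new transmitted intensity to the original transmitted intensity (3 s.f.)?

Before rotation:
I₁ = I₀ cos²(91° − 68°) = I₀ cos²(23°) = 0.8473 I₀.
I₂ = I₁ cos²(155° − 91°) = 0.8473 I₀ · cos²(64°) = 0.1628 I₀.
After rotation:
I₁ = I₀ cos²(91° − 68°) = I₀ cos²(23°) = 0.8473 I₀.
I₂ = I₁ cos²(174° − 91°) = 0.8473 I₀ · cos²(83°) = 0.01258 I₀.
Ratio = 0.01258 / 0.1628 = 0.07729.

I_new/I_old ≈ 0.0773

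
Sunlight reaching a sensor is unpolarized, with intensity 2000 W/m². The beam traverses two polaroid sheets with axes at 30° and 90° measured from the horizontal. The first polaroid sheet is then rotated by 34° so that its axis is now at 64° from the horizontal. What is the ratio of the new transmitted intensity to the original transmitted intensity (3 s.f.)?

Before rotation:
Unpolarized light through the first polarizer → I₁ = ½ I₀, now polarized at 30°.
I₂ = I₁ cos²(90° − 30°) = 0.5 I₀ · cos²(60°) = 0.125 I₀.
After rotation:
Unpolarized light through the first polarizer → I₁ = ½ I₀, now polarized at 64°.
I₂ = I₁ cos²(90° − 64°) = 0.5 I₀ · cos²(26°) = 0.4039 I₀.
Ratio = 0.4039 / 0.125 = 3.231.

I_new/I_old ≈ 3.23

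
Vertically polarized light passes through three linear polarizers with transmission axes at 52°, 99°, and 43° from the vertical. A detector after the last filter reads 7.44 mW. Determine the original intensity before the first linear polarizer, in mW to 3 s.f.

I₀ ≈ 135 mW

I₁ = I₀ cos²(52° − 0°) = I₀ cos²(52°) = 0.379 I₀.
I₂ = I₁ cos²(99° − 52°) = 0.379 I₀ · cos²(47°) = 0.1763 I₀.
I₃ = I₂ cos²(43° − 99°) = 0.1763 I₀ · cos²(56°) = 0.05513 I₀.
So 7.44 mW = 0.05513 I₀, giving I₀ = 7.44/0.05513 = 135 mW.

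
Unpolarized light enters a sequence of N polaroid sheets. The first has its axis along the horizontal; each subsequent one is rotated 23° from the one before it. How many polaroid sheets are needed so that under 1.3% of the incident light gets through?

N = 24

First polarizer halves the unpolarized light: factor 1/2.
Each further stage multiplies by cos²(23°) = 0.8473.
After N polarizers: T = 0.5·0.8473^(N−1). Require T < 0.013 ⇒ N−1 > ln(0.013/0.5)/ln(0.8473) = 22.03, so N−1 ≥ 23 and N = 24.
Check: N=24 gives T = 0.01107 < 0.013; N=23 gives T = 0.01307.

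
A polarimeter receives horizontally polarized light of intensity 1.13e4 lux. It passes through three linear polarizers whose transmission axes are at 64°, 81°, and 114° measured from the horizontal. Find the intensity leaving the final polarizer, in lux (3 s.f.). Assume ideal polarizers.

I ≈ 1400 lux

I₁ = 1.13e4 lux · cos²(64°) = 2172 lux.
I₂ = I₁ · cos²(17°) = 2172 · 0.9145 = 1986 lux.
I₃ = I₂ · cos²(33°) = 1986 · 0.7034 = 1397 lux.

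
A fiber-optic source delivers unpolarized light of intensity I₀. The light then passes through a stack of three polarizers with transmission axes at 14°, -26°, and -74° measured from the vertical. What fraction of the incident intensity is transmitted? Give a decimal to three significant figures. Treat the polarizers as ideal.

Unpolarized light through the first polarizer → I₁ = ½ I₀, now polarized at 14°.
I₂ = I₁ cos²(-26° − 14°) = 0.5 I₀ · cos²(40°) = 0.2934 I₀.
I₃ = I₂ cos²(-74° + 26°) = 0.2934 I₀ · cos²(48°) = 0.1314 I₀.
Transmitted fraction = 0.1314.

≈ 0.131 I₀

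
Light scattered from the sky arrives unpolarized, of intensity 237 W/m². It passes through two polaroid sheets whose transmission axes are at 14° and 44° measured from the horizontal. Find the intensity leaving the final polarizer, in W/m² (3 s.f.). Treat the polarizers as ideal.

I ≈ 88.9 W/m²

Unpolarized light through the first polarizer → I₁ = 237 W/m²/2 = 118.5 W/m², polarized at 14°.
I₂ = I₁ · cos²(30°) = 118.5 · 0.75 = 88.88 W/m².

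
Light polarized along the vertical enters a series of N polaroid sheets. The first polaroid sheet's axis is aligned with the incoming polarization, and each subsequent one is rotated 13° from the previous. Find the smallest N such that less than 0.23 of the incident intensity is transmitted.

N = 30

First polarizer is aligned with the polarization: full transmission.
Each further stage multiplies by cos²(13°) = 0.9494.
After N polarizers: T = 0.9494^(N−1). Require T < 0.23 ⇒ N−1 > ln(0.23)/ln(0.9494) = 28.30, so N−1 ≥ 29 and N = 30.
Check: N=30 gives T = 0.2218 < 0.23; N=29 gives T = 0.2336.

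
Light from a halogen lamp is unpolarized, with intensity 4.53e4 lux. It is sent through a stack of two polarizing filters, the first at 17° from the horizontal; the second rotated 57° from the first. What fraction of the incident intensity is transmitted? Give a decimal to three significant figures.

Unpolarized light through the first polarizer → I₁ = 4.53e4 lux/2 = 2.265e+04 lux, polarized at 17°.
I₂ = I₁ · cos²(57°) = 2.265e+04 · 0.2966 = 6719 lux.
Transmitted fraction = 0.1483.

I/I₀ ≈ 0.148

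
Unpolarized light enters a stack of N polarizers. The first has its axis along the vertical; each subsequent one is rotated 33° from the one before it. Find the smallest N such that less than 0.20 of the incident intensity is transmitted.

First polarizer halves the unpolarized light: factor 1/2.
Each further stage multiplies by cos²(33°) = 0.7034.
After N polarizers: T = 0.5·0.7034^(N−1). Require T < 0.20 ⇒ N−1 > ln(0.20/0.5)/ln(0.7034) = 2.60, so N−1 ≥ 3 and N = 4.
Check: N=4 gives T = 0.174 < 0.20; N=3 gives T = 0.2474.

N = 4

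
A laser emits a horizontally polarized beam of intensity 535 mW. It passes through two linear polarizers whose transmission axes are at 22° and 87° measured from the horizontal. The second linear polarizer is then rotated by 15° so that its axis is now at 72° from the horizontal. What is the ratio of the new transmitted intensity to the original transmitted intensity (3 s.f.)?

I_new/I_old ≈ 2.31

Before rotation:
I₁ = I₀ cos²(22° − 0°) = I₀ cos²(22°) = 0.8597 I₀.
I₂ = I₁ cos²(87° − 22°) = 0.8597 I₀ · cos²(65°) = 0.1535 I₀.
After rotation:
I₁ = I₀ cos²(22° − 0°) = I₀ cos²(22°) = 0.8597 I₀.
I₂ = I₁ cos²(72° − 22°) = 0.8597 I₀ · cos²(50°) = 0.3552 I₀.
Ratio = 0.3552 / 0.1535 = 2.313.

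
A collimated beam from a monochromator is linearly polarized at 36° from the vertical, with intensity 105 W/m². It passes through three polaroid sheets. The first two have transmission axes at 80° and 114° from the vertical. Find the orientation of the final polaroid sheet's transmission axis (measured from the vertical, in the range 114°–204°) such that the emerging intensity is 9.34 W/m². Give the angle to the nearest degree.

I₁ = I₀ cos²(80° − 36°) = I₀ cos²(44°) = 0.5174 I₀.
I₂ = I₁ cos²(114° − 80°) = 0.5174 I₀ · cos²(34°) = 0.3556 I₀.
Target fraction: 9.34 / 105 W/m² = 0.08895 of I₀.
Need I₃/I₀ = 0.08895, so cos²(θ − 114°) = 0.08895 / 0.3556 = 0.2501.
θ − 114° = arccos(√0.2501) = 60.0°, giving θ ≈ 114 + 60.0 = 174.0°.

θ ≈ 174°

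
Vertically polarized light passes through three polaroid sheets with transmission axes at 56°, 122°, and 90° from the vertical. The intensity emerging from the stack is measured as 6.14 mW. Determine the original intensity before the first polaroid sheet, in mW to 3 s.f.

I₁ = I₀ cos²(56° − 0°) = I₀ cos²(56°) = 0.3127 I₀.
I₂ = I₁ cos²(122° − 56°) = 0.3127 I₀ · cos²(66°) = 0.05173 I₀.
I₃ = I₂ cos²(90° − 122°) = 0.05173 I₀ · cos²(32°) = 0.0372 I₀.
So 6.14 mW = 0.0372 I₀, giving I₀ = 6.14/0.0372 = 165 mW.

I₀ ≈ 165 mW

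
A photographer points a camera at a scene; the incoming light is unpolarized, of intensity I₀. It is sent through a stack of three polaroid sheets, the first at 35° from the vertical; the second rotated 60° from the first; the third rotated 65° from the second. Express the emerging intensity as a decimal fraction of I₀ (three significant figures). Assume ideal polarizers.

≈ 0.0223 I₀

Unpolarized light through the first polarizer → I₁ = ½ I₀, now polarized at 35°.
I₂ = I₁ cos²(60°) = 0.5 · 0.25 I₀ = 0.125 I₀.
I₃ = I₂ cos²(65°) = 0.125 · 0.1786 I₀ = 0.02233 I₀.
Transmitted fraction = 0.02233.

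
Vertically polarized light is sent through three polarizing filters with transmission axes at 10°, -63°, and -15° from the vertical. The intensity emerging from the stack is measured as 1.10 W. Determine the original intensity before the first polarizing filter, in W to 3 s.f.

I₀ ≈ 29.6 W

By Malus's law, I₁ = I₀ cos²(10° − 0°) = I₀ cos²(10°) = 0.9698 I₀.
I₂ = I₁ cos²(-63° − 10°) = 0.9698 I₀ · cos²(73°) = 0.0829 I₀.
I₃ = I₂ cos²(-15° + 63°) = 0.0829 I₀ · cos²(48°) = 0.03712 I₀.
So 1.10 W = 0.03712 I₀, giving I₀ = 1.10/0.03712 = 29.63 W.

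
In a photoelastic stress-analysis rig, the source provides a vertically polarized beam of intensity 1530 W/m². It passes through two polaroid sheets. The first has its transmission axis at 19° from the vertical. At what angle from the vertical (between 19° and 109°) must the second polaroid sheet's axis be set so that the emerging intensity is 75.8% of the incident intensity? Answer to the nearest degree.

I₁ = I₀ cos²(19° − 0°) = I₀ cos²(19°) = 0.894 I₀.
Need I₂/I₀ = 0.758, so cos²(θ − 19°) = 0.758 / 0.894 = 0.8479.
θ − 19° = arccos(√0.8479) = 23.0°, giving θ ≈ 19 + 23.0 = 42.0°.

θ ≈ 42°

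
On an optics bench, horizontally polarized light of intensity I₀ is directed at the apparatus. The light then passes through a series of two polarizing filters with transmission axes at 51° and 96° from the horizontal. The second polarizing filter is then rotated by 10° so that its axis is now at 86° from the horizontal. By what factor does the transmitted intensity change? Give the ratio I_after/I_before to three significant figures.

I_new/I_old ≈ 1.34

Before rotation:
By Malus's law, I₁ = I₀ cos²(51° − 0°) = I₀ cos²(51°) = 0.396 I₀.
I₂ = I₁ cos²(96° − 51°) = 0.396 I₀ · cos²(45°) = 0.198 I₀.
After rotation:
I₁ = I₀ cos²(51° − 0°) = I₀ cos²(51°) = 0.396 I₀.
I₂ = I₁ cos²(86° − 51°) = 0.396 I₀ · cos²(35°) = 0.2657 I₀.
Ratio = 0.2657 / 0.198 = 1.342.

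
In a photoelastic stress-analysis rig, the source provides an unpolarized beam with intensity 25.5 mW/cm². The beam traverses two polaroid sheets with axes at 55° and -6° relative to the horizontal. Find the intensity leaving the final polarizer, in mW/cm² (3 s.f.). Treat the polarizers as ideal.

Unpolarized light through the first polarizer → I₁ = 25.5 mW/cm²/2 = 12.75 mW/cm², polarized at 55°.
I₂ = I₁ · cos²(61°) = 12.75 · 0.235 = 2.997 mW/cm².

I ≈ 3.00 mW/cm²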